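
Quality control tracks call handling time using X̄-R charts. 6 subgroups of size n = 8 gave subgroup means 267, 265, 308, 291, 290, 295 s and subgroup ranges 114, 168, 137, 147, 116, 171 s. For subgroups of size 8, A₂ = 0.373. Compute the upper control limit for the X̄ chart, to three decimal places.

339.028

X̄̄ = (267 + 265 + 308 + 291 + 290 + 295) / 6 = 1716.0000 / 6 = 286.0000
R̄ = (114 + 168 + 137 + 147 + 116 + 171) / 6 = 853.0000 / 6 = 142.1667
UCL = X̄̄ + A₂·R̄ = 286.0000 + 0.373 × 142.1667 = 339.0282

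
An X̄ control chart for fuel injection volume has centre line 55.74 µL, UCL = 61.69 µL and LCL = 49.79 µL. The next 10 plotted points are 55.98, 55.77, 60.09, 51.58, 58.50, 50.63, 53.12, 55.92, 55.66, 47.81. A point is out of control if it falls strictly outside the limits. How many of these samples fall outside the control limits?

1

Compare each point to [49.79, 61.69]: sample 10 = 47.81 < LCL.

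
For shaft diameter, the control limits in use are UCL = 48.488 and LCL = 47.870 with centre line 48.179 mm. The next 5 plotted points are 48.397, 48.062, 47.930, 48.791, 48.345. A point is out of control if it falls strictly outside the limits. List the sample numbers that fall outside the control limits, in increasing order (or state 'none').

4

Compare each point to [47.870, 48.488]: sample 4 = 48.791 > UCL.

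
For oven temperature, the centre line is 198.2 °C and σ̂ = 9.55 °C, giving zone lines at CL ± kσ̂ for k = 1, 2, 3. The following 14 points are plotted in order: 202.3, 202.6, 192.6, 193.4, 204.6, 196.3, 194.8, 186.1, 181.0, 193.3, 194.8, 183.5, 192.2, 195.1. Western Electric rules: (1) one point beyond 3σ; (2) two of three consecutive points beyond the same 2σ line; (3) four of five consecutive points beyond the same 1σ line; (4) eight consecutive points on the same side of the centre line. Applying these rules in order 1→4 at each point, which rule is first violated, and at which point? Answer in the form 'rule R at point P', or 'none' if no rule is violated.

Zone of each point (C = within 1σ̂, B = 1σ̂–2σ̂, A = 2σ̂–3σ̂, * = beyond 3σ̂; sign = side of CL): 1:+C, 2:+C, 3:-C, 4:-C, 5:+C, 6:-C, 7:-C, 8:-B, 9:-B, 10:-C, 11:-C, 12:-B, 13:-C, 14:-C
Rule 4 (eight consecutive points on the same side of the centre line) is satisfied at point 13.

rule 4 at point 13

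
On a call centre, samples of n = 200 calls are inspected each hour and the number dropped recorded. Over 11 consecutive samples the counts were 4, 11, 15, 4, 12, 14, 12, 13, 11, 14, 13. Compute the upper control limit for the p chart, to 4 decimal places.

p̄ = Σdᵢ / (k·n) = 123 / (11 × 200) = 0.05591
UCL = p̄ + 3·√(p̄(1−p̄)/n) = 0.05591 + 3 × √(0.05591×0.94409/200) = 0.05591 + 3 × 0.01625 = 0.10465

0.1046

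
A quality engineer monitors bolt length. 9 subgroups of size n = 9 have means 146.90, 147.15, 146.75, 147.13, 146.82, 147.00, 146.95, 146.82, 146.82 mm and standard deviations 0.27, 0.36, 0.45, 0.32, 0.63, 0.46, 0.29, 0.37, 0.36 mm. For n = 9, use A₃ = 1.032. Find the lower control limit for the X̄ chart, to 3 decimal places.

X̄̄ = (146.90 + 147.15 + 146.75 + 147.13 + 146.82 + 147.00 + 146.95 + 146.82 + 146.82) / 9 = 146.9267
s̄ = (0.27 + 0.36 + 0.45 + 0.32 + 0.63 + 0.46 + 0.29 + 0.37 + 0.36) / 9 = 0.3900
LCL = X̄̄ − A₃·s̄ = 146.9267 − 1.032 × 0.3900 = 146.5242

146.524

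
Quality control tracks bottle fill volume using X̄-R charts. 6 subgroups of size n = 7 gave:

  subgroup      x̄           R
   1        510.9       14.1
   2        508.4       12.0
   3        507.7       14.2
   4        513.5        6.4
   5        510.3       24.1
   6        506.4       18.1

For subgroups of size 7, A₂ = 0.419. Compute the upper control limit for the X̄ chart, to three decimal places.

X̄̄ = (510.9 + 508.4 + 507.7 + 513.5 + 510.3 + 506.4) / 6 = 3057.2000 / 6 = 509.5333
R̄ = (14.1 + 12.0 + 14.2 + 6.4 + 24.1 + 18.1) / 6 = 88.9000 / 6 = 14.8167
UCL = X̄̄ + A₂·R̄ = 509.5333 + 0.419 × 14.8167 = 515.7415

515.742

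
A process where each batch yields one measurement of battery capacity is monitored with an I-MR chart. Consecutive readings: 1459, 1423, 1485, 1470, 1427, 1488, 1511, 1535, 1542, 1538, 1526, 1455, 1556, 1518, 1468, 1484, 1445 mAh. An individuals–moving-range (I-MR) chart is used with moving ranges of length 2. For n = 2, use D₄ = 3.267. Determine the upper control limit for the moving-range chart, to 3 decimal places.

122.921

Moving ranges: 36, 62, 15, 43, 61, 23, 24, 7, 4, 12, 71, 101, 38, 50, 16, 39; M̄R̄ = 602.0000 / 16 = 37.6250
UCL_MR = D₄·M̄R̄ = 3.267 × 37.6250 = 122.9209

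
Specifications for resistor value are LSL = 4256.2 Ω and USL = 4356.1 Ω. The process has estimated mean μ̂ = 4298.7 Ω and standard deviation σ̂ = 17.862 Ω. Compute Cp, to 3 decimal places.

0.932

Cp = (USL − LSL) / (6σ̂) = (4356.1 − 4256.2) / (6 × 17.862) = 99.9000 / 107.1720 = 0.9321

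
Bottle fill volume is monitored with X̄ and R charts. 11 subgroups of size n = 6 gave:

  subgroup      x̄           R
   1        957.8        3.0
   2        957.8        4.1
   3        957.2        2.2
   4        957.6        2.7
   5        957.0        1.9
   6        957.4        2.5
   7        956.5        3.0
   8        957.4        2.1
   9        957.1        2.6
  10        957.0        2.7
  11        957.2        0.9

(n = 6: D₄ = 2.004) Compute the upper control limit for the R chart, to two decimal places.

5.05

R̄ = (3.0 + 4.1 + 2.2 + 2.7 + 1.9 + 2.5 + 3.0 + 2.1 + 2.6 + 2.7 + 0.9) / 11 = 27.7000 / 11 = 2.5182
UCL_R = D₄·R̄ = 2.004 × 2.5182 = 5.0464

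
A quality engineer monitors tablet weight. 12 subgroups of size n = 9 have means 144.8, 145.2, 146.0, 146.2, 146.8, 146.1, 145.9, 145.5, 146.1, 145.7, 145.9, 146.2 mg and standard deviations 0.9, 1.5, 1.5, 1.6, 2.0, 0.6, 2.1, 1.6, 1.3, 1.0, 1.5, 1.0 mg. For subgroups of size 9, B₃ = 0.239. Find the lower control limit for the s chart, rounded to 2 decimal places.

s̄ = (0.9 + 1.5 + 1.5 + 1.6 + 2.0 + 0.6 + 2.1 + 1.6 + 1.3 + 1.0 + 1.5 + 1.0) / 12 = 1.3833
LCL_s = B₃·s̄ = 0.239 × 1.3833 = 0.3306

0.33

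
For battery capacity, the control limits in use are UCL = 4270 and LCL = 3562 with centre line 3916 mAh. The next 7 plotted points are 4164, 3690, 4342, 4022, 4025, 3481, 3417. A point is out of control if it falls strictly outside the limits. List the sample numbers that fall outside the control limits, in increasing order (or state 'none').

Compare each point to [3562, 4270]: sample 3 = 4342 > UCL; sample 6 = 3481 < LCL; sample 7 = 3417 < LCL.

3, 6, 7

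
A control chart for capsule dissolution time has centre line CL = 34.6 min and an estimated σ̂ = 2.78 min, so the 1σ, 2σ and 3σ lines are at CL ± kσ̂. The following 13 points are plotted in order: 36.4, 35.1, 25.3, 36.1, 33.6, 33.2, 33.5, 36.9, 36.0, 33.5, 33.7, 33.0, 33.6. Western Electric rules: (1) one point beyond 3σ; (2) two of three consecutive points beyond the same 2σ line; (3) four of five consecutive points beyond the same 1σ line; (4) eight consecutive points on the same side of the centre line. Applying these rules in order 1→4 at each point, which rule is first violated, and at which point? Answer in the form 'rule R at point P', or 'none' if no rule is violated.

rule 1 at point 3

Zone of each point (C = within 1σ̂, B = 1σ̂–2σ̂, A = 2σ̂–3σ̂, * = beyond 3σ̂; sign = side of CL): 1:+C, 2:+C, 3:-*, 4:+C, 5:-C, 6:-C, 7:-C, 8:+C, 9:+C, 10:-C, 11:-C, 12:-C, 13:-C
Rule 1 (one point beyond the 3σ limits) is satisfied at point 3.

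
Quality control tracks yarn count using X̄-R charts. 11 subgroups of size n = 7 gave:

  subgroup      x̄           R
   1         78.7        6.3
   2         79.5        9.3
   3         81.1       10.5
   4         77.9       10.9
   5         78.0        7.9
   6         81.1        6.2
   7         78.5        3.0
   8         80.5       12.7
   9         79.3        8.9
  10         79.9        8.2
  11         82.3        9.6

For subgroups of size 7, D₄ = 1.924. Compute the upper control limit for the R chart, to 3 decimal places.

16.354

R̄ = (6.3 + 9.3 + 10.5 + 10.9 + 7.9 + 6.2 + 3.0 + 12.7 + 8.9 + 8.2 + 9.6) / 11 = 93.5000 / 11 = 8.5000
UCL_R = D₄·R̄ = 1.924 × 8.5000 = 16.3540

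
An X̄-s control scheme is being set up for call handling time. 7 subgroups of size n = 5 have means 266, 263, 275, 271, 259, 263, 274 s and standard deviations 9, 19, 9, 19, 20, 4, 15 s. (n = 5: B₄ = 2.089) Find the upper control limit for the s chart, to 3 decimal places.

s̄ = (9 + 19 + 9 + 19 + 20 + 4 + 15) / 7 = 13.5714
UCL_s = B₄·s̄ = 2.089 × 13.5714 = 28.3507

28.351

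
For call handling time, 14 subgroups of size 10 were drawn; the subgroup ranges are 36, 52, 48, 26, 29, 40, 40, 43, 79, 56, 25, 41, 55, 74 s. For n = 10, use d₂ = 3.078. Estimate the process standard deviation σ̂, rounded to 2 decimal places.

R̄ = (36 + 52 + 48 + 26 + 29 + 40 + 40 + 43 + 79 + 56 + 25 + 41 + 55 + 74) / 14 = 46.0000
σ̂ = R̄ / d₂ = 46.0000 / 3.078 = 14.9448

14.94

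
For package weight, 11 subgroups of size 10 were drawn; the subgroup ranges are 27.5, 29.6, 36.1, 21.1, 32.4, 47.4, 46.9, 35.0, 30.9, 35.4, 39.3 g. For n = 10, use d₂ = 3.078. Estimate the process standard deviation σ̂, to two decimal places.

R̄ = (27.5 + 29.6 + 36.1 + 21.1 + 32.4 + 47.4 + 46.9 + 35.0 + 30.9 + 35.4 + 39.3) / 11 = 34.6909
σ̂ = R̄ / d₂ = 34.6909 / 3.078 = 11.2706

11.27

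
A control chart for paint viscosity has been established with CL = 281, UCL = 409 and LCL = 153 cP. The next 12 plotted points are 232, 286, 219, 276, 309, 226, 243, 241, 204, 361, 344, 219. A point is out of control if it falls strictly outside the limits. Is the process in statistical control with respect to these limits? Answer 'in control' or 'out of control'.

in control

All 12 points lie within [153, 409].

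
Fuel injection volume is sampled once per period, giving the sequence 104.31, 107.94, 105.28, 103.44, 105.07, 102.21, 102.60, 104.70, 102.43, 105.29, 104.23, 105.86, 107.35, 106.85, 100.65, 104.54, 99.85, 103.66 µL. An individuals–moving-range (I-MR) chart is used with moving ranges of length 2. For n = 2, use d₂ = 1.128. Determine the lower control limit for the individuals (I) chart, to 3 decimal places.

97.430

X̄ = (104.31 + 107.94 + 105.28 + 103.44 + 105.07 + 102.21 + 102.60 + 104.70 + 102.43 + 105.29 + 104.23 + 105.86 + 107.35 + 106.85 + 100.65 + 104.54 + 99.85 + 103.66) / 18 = 104.2367
Moving ranges: 3.63, 2.66, 1.84, 1.63, 2.86, 0.39, 2.10, 2.27, 2.86, 1.06, 1.63, 1.49, 0.50, 6.20, 3.89, 4.69, 3.81; M̄R̄ = 43.5100 / 17 = 2.5594
LCL = X̄ − 3·M̄R̄/d₂ = 104.2367 − 3 × 2.5594 / 1.128 = 97.4297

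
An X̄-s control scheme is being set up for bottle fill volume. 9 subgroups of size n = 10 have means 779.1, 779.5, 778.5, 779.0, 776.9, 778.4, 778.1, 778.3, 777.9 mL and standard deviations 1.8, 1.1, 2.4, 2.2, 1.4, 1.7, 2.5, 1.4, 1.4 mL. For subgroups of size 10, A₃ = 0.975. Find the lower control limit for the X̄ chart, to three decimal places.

776.689

X̄̄ = (779.1 + 779.5 + 778.5 + 779.0 + 776.9 + 778.4 + 778.1 + 778.3 + 777.9) / 9 = 778.4111
s̄ = (1.8 + 1.1 + 2.4 + 2.2 + 1.4 + 1.7 + 2.5 + 1.4 + 1.4) / 9 = 1.7667
LCL = X̄̄ − A₃·s̄ = 778.4111 − 0.975 × 1.7667 = 776.6886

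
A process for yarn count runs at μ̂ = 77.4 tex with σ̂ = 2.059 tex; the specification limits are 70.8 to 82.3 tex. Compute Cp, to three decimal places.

Cp = (USL − LSL) / (6σ̂) = (82.3 − 70.8) / (6 × 2.059) = 11.5000 / 12.3540 = 0.9309

0.931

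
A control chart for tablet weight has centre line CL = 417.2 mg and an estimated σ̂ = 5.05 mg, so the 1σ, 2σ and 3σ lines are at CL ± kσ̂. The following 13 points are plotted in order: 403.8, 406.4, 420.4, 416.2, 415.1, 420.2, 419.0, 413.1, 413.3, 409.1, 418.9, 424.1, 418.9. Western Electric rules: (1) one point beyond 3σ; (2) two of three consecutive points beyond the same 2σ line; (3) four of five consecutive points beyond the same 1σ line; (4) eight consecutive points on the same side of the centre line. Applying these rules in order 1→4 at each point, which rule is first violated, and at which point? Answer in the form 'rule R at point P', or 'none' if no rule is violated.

rule 2 at point 2

Zone of each point (C = within 1σ̂, B = 1σ̂–2σ̂, A = 2σ̂–3σ̂, * = beyond 3σ̂; sign = side of CL): 1:-A, 2:-A, 3:+C, 4:-C, 5:-C, 6:+C, 7:+C, 8:-C, 9:-C, 10:-B, 11:+C, 12:+B, 13:+C
Rule 2 (two of three consecutive points beyond the same 2σ limit) is satisfied at point 2.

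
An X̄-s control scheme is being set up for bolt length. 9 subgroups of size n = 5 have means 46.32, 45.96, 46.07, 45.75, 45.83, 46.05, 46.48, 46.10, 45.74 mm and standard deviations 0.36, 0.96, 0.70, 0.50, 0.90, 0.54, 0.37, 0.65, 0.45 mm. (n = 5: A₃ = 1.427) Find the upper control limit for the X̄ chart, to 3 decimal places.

46.894

X̄̄ = (46.32 + 45.96 + 46.07 + 45.75 + 45.83 + 46.05 + 46.48 + 46.10 + 45.74) / 9 = 46.0333
s̄ = (0.36 + 0.96 + 0.70 + 0.50 + 0.90 + 0.54 + 0.37 + 0.65 + 0.45) / 9 = 0.6033
UCL = X̄̄ + A₃·s̄ = 46.0333 + 1.427 × 0.6033 = 46.8943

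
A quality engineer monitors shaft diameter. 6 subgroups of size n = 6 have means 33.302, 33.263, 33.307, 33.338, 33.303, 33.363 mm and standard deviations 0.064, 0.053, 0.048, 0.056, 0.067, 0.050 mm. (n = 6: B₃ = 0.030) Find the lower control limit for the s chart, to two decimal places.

s̄ = (0.064 + 0.053 + 0.048 + 0.056 + 0.067 + 0.050) / 6 = 0.0563
LCL_s = B₃·s̄ = 0.030 × 0.0563 = 0.0017

0.00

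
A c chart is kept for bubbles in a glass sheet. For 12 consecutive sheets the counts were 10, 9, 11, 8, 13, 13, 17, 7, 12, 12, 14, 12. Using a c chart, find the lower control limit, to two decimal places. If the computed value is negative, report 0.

1.33

c̄ = (10 + 9 + 11 + 8 + 13 + 13 + 17 + 7 + 12 + 12 + 14 + 12) / 12 = 138 / 12 = 11.5000
LCL = c̄ − 3√c̄ = 11.5000 − 3 × 3.3912 = 1.3265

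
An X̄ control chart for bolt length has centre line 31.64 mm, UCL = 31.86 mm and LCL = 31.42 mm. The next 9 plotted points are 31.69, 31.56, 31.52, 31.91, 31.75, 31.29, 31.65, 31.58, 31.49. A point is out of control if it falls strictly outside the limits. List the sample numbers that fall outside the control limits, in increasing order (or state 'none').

4, 6

Compare each point to [31.42, 31.86]: sample 4 = 31.91 > UCL; sample 6 = 31.29 < LCL.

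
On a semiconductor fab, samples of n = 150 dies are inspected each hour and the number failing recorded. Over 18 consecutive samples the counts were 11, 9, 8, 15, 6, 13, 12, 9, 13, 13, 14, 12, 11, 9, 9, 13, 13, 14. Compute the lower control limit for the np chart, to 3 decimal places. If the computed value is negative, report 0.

1.623

p̄ = Σdᵢ / (k·n) = 204 / (18 × 150) = 0.07556
LCL = np̄ − 3·√(np̄(1−p̄)) = 11.3333 − 3 × 3.2368 = 1.6229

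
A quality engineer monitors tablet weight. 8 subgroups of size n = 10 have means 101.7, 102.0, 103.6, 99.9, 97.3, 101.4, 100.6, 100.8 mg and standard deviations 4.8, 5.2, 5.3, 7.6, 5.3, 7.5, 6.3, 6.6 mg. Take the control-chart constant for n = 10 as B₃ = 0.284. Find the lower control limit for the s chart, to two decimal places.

s̄ = (4.8 + 5.2 + 5.3 + 7.6 + 5.3 + 7.5 + 6.3 + 6.6) / 8 = 6.0750
LCL_s = B₃·s̄ = 0.284 × 6.0750 = 1.7253

1.73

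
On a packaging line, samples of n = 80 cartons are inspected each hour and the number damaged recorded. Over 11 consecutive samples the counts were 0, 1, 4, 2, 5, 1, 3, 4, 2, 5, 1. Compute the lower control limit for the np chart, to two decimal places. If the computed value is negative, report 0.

p̄ = Σdᵢ / (k·n) = 28 / (11 × 80) = 0.03182
LCL = np̄ − 3·√(np̄(1−p̄)) = 2.5455 − 3 × 1.5699 = -2.1641 → 0 (negative, so LCL = 0)

0.00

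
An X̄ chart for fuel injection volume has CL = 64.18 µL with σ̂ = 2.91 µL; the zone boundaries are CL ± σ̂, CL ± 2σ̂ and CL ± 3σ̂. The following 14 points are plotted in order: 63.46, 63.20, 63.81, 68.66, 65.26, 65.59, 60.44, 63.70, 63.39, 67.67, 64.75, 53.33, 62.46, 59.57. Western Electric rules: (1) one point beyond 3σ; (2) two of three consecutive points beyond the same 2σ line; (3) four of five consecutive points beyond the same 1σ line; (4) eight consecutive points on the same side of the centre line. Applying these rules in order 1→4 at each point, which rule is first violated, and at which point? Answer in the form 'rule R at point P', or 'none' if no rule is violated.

rule 1 at point 12

Zone of each point (C = within 1σ̂, B = 1σ̂–2σ̂, A = 2σ̂–3σ̂, * = beyond 3σ̂; sign = side of CL): 1:-C, 2:-C, 3:-C, 4:+B, 5:+C, 6:+C, 7:-B, 8:-C, 9:-C, 10:+B, 11:+C, 12:-*, 13:-C, 14:-B
Rule 1 (one point beyond the 3σ limits) is satisfied at point 12.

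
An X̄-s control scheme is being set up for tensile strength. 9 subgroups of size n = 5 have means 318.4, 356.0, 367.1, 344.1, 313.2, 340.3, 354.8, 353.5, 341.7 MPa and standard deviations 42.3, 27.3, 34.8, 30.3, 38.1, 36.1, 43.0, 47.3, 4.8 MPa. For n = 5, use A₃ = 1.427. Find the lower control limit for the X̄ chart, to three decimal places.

X̄̄ = (318.4 + 356.0 + 367.1 + 344.1 + 313.2 + 340.3 + 354.8 + 353.5 + 341.7) / 9 = 343.2333
s̄ = (42.3 + 27.3 + 34.8 + 30.3 + 38.1 + 36.1 + 43.0 + 47.3 + 4.8) / 9 = 33.7778
LCL = X̄̄ − A₃·s̄ = 343.2333 − 1.427 × 33.7778 = 295.0324

295.032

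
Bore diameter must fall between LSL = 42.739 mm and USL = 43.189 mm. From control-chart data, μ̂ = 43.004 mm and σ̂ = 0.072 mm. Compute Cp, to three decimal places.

1.042

Cp = (USL − LSL) / (6σ̂) = (43.189 − 42.739) / (6 × 0.072) = 0.4500 / 0.4320 = 1.0417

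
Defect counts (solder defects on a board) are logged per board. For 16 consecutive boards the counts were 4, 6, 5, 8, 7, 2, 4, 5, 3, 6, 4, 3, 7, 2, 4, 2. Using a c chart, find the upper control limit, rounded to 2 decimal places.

10.86

c̄ = (4 + 6 + 5 + 8 + 7 + 2 + 4 + 5 + 3 + 6 + 4 + 3 + 7 + 2 + 4 + 2) / 16 = 72 / 16 = 4.5000
UCL = c̄ + 3√c̄ = 4.5000 + 3 × √4.5000 = 4.5000 + 3 × 2.1213 = 10.8640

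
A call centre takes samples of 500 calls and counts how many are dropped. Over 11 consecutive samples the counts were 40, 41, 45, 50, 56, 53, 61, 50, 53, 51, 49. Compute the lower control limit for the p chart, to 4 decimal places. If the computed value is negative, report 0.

p̄ = Σdᵢ / (k·n) = 549 / (11 × 500) = 0.09982
LCL = p̄ − 3·√(p̄(1−p̄)/n) = 0.09982 − 3 × 0.01341 = 0.05960

0.0596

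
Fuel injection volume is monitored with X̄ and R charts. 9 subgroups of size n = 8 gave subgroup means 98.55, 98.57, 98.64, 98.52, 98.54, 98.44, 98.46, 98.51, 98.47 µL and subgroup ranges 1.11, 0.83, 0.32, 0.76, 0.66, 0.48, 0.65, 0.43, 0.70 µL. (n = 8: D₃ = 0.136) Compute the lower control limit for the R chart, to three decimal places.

R̄ = (1.11 + 0.83 + 0.32 + 0.76 + 0.66 + 0.48 + 0.65 + 0.43 + 0.70) / 9 = 5.9400 / 9 = 0.6600
LCL_R = D₃·R̄ = 0.136 × 0.6600 = 0.0898

0.090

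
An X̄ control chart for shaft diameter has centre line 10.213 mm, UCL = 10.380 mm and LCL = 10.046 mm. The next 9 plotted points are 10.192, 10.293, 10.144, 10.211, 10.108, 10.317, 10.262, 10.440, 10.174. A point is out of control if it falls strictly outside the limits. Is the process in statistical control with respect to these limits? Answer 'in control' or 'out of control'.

Compare each point to [10.046, 10.380]: sample 8 = 10.440 > UCL.

out of control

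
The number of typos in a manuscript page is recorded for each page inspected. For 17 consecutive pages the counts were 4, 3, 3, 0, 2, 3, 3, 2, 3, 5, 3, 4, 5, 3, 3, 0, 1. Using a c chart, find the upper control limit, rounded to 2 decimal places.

7.75

c̄ = (4 + 3 + 3 + 0 + 2 + 3 + 3 + 2 + 3 + 5 + 3 + 4 + 5 + 3 + 3 + 0 + 1) / 17 = 47 / 17 = 2.7647
UCL = c̄ + 3√c̄ = 2.7647 + 3 × √2.7647 = 2.7647 + 3 × 1.6627 = 7.7529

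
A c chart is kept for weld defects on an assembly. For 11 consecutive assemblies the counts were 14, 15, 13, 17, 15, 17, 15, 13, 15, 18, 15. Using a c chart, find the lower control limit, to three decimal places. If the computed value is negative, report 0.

3.493

c̄ = (14 + 15 + 13 + 17 + 15 + 17 + 15 + 13 + 15 + 18 + 15) / 11 = 167 / 11 = 15.1818
LCL = c̄ − 3√c̄ = 15.1818 − 3 × 3.8964 = 3.4927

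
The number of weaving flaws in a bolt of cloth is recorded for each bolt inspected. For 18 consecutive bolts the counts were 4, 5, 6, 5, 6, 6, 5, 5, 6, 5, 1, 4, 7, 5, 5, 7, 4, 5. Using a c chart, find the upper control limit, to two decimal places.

11.80

c̄ = (4 + 5 + 6 + 5 + 6 + 6 + 5 + 5 + 6 + 5 + 1 + 4 + 7 + 5 + 5 + 7 + 4 + 5) / 18 = 91 / 18 = 5.0556
UCL = c̄ + 3√c̄ = 5.0556 + 3 × √5.0556 = 5.0556 + 3 × 2.2485 = 11.8009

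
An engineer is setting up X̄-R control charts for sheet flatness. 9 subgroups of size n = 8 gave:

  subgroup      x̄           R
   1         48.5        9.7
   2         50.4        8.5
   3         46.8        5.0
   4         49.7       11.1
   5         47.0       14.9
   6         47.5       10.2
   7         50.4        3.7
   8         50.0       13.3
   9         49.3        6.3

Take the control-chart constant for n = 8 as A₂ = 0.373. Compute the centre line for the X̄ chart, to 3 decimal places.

X̄̄ = (48.5 + 50.4 + 46.8 + 49.7 + 47.0 + 47.5 + 50.4 + 50.0 + 49.3) / 9 = 439.6000 / 9 = 48.8444
CL = X̄̄ = 48.8444

48.844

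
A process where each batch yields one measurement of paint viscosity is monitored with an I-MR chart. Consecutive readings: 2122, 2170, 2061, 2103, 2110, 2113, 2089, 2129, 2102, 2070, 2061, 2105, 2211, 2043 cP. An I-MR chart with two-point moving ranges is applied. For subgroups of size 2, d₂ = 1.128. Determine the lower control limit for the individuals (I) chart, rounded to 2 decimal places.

X̄ = (2122 + 2170 + 2061 + 2103 + 2110 + 2113 + 2089 + 2129 + 2102 + 2070 + 2061 + 2105 + 2211 + 2043) / 14 = 2106.3571
Moving ranges: 48, 109, 42, 7, 3, 24, 40, 27, 32, 9, 44, 106, 168; M̄R̄ = 659.0000 / 13 = 50.6923
LCL = X̄ − 3·M̄R̄/d₂ = 2106.3571 − 3 × 50.6923 / 1.128 = 1971.5372

1971.54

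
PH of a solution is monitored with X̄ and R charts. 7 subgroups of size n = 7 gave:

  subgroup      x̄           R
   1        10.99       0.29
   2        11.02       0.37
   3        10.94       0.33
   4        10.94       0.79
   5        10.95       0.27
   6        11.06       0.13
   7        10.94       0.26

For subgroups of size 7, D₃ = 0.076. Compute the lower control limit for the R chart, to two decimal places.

R̄ = (0.29 + 0.37 + 0.33 + 0.79 + 0.27 + 0.13 + 0.26) / 7 = 2.4400 / 7 = 0.3486
LCL_R = D₃·R̄ = 0.076 × 0.3486 = 0.0265

0.03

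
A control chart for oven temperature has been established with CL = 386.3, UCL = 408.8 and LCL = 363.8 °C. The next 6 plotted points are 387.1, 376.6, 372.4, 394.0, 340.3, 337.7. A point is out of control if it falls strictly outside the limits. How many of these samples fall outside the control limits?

Compare each point to [363.8, 408.8]: sample 5 = 340.3 < LCL; sample 6 = 337.7 < LCL.

2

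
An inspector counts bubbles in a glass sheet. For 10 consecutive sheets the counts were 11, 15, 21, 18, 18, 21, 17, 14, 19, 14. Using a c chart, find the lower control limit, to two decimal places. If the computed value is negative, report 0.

4.50

c̄ = (11 + 15 + 21 + 18 + 18 + 21 + 17 + 14 + 19 + 14) / 10 = 168 / 10 = 16.8000
LCL = c̄ − 3√c̄ = 16.8000 − 3 × 4.0988 = 4.5037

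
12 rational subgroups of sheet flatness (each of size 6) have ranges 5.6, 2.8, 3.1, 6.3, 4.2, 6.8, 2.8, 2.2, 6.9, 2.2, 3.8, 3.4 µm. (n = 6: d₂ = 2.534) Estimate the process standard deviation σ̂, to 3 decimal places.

R̄ = (5.6 + 2.8 + 3.1 + 6.3 + 4.2 + 6.8 + 2.8 + 2.2 + 6.9 + 2.2 + 3.8 + 3.4) / 12 = 4.1750
σ̂ = R̄ / d₂ = 4.1750 / 2.534 = 1.6476

1.648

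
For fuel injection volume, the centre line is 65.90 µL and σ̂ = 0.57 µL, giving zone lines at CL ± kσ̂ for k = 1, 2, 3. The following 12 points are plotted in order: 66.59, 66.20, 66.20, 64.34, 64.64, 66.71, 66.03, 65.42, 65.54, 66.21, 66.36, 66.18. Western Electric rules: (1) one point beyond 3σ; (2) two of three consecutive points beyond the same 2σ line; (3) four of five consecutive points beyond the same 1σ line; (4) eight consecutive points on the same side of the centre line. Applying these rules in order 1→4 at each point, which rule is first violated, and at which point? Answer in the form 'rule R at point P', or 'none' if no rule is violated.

Zone of each point (C = within 1σ̂, B = 1σ̂–2σ̂, A = 2σ̂–3σ̂, * = beyond 3σ̂; sign = side of CL): 1:+B, 2:+C, 3:+C, 4:-A, 5:-A, 6:+B, 7:+C, 8:-C, 9:-C, 10:+C, 11:+C, 12:+C
Rule 2 (two of three consecutive points beyond the same 2σ limit) is satisfied at point 5.

rule 2 at point 5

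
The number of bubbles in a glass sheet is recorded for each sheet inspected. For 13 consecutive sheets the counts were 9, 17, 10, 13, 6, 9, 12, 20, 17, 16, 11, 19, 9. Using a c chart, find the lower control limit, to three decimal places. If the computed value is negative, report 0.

c̄ = (9 + 17 + 10 + 13 + 6 + 9 + 12 + 20 + 17 + 16 + 11 + 19 + 9) / 13 = 168 / 13 = 12.9231
LCL = c̄ − 3√c̄ = 12.9231 − 3 × 3.5949 = 2.1385

2.138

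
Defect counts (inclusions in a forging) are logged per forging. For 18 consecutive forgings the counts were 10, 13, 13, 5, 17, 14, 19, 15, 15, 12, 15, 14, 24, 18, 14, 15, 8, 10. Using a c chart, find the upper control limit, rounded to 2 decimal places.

25.15

c̄ = (10 + 13 + 13 + 5 + 17 + 14 + 19 + 15 + 15 + 12 + 15 + 14 + 24 + 18 + 14 + 15 + 8 + 10) / 18 = 251 / 18 = 13.9444
UCL = c̄ + 3√c̄ = 13.9444 + 3 × √13.9444 = 13.9444 + 3 × 3.7342 = 25.1471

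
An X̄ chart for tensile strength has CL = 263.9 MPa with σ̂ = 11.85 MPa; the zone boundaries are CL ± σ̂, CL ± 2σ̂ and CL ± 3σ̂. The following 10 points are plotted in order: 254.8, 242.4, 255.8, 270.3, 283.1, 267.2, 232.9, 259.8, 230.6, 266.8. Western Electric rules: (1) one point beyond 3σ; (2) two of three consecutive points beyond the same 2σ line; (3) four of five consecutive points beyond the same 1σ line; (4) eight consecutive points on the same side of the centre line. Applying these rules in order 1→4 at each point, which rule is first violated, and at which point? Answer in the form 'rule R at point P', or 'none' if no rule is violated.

Zone of each point (C = within 1σ̂, B = 1σ̂–2σ̂, A = 2σ̂–3σ̂, * = beyond 3σ̂; sign = side of CL): 1:-C, 2:-B, 3:-C, 4:+C, 5:+B, 6:+C, 7:-A, 8:-C, 9:-A, 10:+C
Rule 2 (two of three consecutive points beyond the same 2σ limit) is satisfied at point 9.

rule 2 at point 9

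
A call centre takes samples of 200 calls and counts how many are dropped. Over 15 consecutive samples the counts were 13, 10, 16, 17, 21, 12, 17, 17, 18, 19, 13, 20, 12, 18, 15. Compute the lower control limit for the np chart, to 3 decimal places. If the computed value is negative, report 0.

4.401

p̄ = Σdᵢ / (k·n) = 238 / (15 × 200) = 0.07933
LCL = np̄ − 3·√(np̄(1−p̄)) = 15.8667 − 3 × 3.8220 = 4.4006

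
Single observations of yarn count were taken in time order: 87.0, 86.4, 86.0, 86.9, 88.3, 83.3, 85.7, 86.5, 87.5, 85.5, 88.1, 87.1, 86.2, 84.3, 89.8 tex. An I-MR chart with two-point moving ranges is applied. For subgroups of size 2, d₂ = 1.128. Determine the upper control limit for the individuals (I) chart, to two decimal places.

91.59

X̄ = (87.0 + 86.4 + 86.0 + 86.9 + 88.3 + 83.3 + 85.7 + 86.5 + 87.5 + 85.5 + 88.1 + 87.1 + 86.2 + 84.3 + 89.8) / 15 = 86.5733
Moving ranges: 0.6, 0.4, 0.9, 1.4, 5.0, 2.4, 0.8, 1.0, 2.0, 2.6, 1.0, 0.9, 1.9, 5.5; M̄R̄ = 26.4000 / 14 = 1.8857
UCL = X̄ + 3·M̄R̄/d₂ = 86.5733 + 3 × 1.8857 / 1.128 = 91.5885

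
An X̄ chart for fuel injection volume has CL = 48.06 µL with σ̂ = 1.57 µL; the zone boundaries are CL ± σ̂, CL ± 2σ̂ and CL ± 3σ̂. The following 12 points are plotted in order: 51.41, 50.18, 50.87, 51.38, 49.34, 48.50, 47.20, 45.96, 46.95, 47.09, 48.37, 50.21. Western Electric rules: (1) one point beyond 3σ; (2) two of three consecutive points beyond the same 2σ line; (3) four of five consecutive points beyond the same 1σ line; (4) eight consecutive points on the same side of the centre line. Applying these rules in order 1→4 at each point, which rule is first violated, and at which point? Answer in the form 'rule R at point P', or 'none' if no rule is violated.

Zone of each point (C = within 1σ̂, B = 1σ̂–2σ̂, A = 2σ̂–3σ̂, * = beyond 3σ̂; sign = side of CL): 1:+A, 2:+B, 3:+B, 4:+A, 5:+C, 6:+C, 7:-C, 8:-B, 9:-C, 10:-C, 11:+C, 12:+B
Rule 3 (four of five consecutive points beyond the same 1σ limit) is satisfied at point 4.

rule 3 at point 4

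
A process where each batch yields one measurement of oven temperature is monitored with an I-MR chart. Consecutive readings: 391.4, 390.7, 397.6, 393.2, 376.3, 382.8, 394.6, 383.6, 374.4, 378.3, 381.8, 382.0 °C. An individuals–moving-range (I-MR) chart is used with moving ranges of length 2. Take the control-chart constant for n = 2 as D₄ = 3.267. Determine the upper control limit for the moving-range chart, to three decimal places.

Moving ranges: 0.7, 6.9, 4.4, 16.9, 6.5, 11.8, 11.0, 9.2, 3.9, 3.5, 0.2; M̄R̄ = 75.0000 / 11 = 6.8182
UCL_MR = D₄·M̄R̄ = 3.267 × 6.8182 = 22.2750

22.275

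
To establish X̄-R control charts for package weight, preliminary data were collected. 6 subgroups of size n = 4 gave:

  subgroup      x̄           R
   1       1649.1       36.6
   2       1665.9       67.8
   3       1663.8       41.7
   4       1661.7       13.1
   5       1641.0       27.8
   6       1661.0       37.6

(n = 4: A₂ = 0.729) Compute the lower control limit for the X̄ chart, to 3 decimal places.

1629.794

X̄̄ = (1649.1 + 1665.9 + 1663.8 + 1661.7 + 1641.0 + 1661.0) / 6 = 9942.5000 / 6 = 1657.0833
R̄ = (36.6 + 67.8 + 41.7 + 13.1 + 27.8 + 37.6) / 6 = 224.6000 / 6 = 37.4333
LCL = X̄̄ − A₂·R̄ = 1657.0833 − 0.729 × 37.4333 = 1629.7944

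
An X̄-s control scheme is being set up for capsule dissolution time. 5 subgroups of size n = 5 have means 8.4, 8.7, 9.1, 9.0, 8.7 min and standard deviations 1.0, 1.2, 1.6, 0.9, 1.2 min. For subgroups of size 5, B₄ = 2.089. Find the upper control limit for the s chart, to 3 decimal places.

s̄ = (1.0 + 1.2 + 1.6 + 0.9 + 1.2) / 5 = 1.1800
UCL_s = B₄·s̄ = 2.089 × 1.1800 = 2.4650

2.465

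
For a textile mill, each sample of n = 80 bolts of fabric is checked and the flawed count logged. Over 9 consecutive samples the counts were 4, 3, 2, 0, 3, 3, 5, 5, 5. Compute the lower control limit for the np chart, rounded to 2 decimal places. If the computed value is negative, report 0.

p̄ = Σdᵢ / (k·n) = 30 / (9 × 80) = 0.04167
LCL = np̄ − 3·√(np̄(1−p̄)) = 3.3333 − 3 × 1.7873 = -2.0286 → 0 (negative, so LCL = 0)

0.00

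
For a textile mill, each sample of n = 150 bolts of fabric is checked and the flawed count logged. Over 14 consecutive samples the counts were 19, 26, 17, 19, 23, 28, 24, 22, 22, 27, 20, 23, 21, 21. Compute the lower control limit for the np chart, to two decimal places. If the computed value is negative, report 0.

p̄ = Σdᵢ / (k·n) = 312 / (14 × 150) = 0.14857
LCL = np̄ − 3·√(np̄(1−p̄)) = 22.2857 − 3 × 4.3560 = 9.2177

9.22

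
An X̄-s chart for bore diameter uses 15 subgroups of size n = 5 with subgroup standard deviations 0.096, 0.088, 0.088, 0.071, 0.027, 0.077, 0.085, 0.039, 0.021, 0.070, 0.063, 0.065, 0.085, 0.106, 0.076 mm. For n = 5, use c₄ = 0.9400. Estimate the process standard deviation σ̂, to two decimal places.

0.07

s̄ = (0.096 + 0.088 + 0.088 + 0.071 + 0.027 + 0.077 + 0.085 + 0.039 + 0.021 + 0.070 + 0.063 + 0.065 + 0.085 + 0.106 + 0.076) / 15 = 0.0705
σ̂ = s̄ / c₄ = 0.0705 / 0.9400 = 0.0750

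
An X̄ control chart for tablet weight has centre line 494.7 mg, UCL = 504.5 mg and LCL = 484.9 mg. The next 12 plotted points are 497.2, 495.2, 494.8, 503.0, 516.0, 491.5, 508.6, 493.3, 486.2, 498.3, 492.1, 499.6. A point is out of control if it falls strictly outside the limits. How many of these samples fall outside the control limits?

Compare each point to [484.9, 504.5]: sample 5 = 516.0 > UCL; sample 7 = 508.6 > UCL.

2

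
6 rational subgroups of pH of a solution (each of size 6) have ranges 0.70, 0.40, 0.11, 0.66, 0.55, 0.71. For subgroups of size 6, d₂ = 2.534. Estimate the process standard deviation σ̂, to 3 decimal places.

0.206

R̄ = (0.70 + 0.40 + 0.11 + 0.66 + 0.55 + 0.71) / 6 = 0.5217
σ̂ = R̄ / d₂ = 0.5217 / 2.534 = 0.2059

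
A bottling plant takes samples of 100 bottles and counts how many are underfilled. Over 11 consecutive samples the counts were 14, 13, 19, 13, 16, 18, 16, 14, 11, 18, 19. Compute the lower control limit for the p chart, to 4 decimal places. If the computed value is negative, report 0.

0.0468

p̄ = Σdᵢ / (k·n) = 171 / (11 × 100) = 0.15545
LCL = p̄ − 3·√(p̄(1−p̄)/n) = 0.15545 − 3 × 0.03623 = 0.04675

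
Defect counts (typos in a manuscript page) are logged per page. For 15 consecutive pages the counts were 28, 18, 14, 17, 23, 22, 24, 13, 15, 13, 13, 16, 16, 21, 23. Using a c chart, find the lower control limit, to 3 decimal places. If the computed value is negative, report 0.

c̄ = (28 + 18 + 14 + 17 + 23 + 22 + 24 + 13 + 15 + 13 + 13 + 16 + 16 + 21 + 23) / 15 = 276 / 15 = 18.4000
LCL = c̄ − 3√c̄ = 18.4000 − 3 × 4.2895 = 5.5314

5.531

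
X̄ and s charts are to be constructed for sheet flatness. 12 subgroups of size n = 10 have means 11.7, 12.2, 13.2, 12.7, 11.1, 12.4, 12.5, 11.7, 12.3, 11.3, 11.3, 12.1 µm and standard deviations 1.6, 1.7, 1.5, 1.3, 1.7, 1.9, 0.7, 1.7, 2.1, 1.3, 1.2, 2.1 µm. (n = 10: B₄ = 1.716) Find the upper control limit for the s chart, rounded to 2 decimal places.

s̄ = (1.6 + 1.7 + 1.5 + 1.3 + 1.7 + 1.9 + 0.7 + 1.7 + 2.1 + 1.3 + 1.2 + 2.1) / 12 = 1.5667
UCL_s = B₄·s̄ = 1.716 × 1.5667 = 2.6884

2.69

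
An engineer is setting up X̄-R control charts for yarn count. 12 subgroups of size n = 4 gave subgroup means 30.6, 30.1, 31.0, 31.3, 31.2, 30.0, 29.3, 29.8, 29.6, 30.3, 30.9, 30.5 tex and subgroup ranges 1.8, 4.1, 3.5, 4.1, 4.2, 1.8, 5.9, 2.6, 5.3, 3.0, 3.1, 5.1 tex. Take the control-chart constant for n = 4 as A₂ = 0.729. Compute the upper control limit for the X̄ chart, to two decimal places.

X̄̄ = (30.6 + 30.1 + 31.0 + 31.3 + 31.2 + 30.0 + 29.3 + 29.8 + 29.6 + 30.3 + 30.9 + 30.5) / 12 = 364.6000 / 12 = 30.3833
R̄ = (1.8 + 4.1 + 3.5 + 4.1 + 4.2 + 1.8 + 5.9 + 2.6 + 5.3 + 3.0 + 3.1 + 5.1) / 12 = 44.5000 / 12 = 3.7083
UCL = X̄̄ + A₂·R̄ = 30.3833 + 0.729 × 3.7083 = 33.0867

33.09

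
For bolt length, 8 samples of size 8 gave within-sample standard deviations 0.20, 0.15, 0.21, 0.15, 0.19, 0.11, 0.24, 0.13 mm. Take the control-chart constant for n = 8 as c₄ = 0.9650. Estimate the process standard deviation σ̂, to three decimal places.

0.179

s̄ = (0.20 + 0.15 + 0.21 + 0.15 + 0.19 + 0.11 + 0.24 + 0.13) / 8 = 0.1725
σ̂ = s̄ / c₄ = 0.1725 / 0.9650 = 0.1788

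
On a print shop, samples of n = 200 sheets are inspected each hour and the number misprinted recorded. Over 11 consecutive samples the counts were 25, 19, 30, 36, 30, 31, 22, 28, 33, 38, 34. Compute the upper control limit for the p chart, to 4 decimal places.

0.2235

p̄ = Σdᵢ / (k·n) = 326 / (11 × 200) = 0.14818
UCL = p̄ + 3·√(p̄(1−p̄)/n) = 0.14818 + 3 × √(0.14818×0.85182/200) = 0.14818 + 3 × 0.02512 = 0.22355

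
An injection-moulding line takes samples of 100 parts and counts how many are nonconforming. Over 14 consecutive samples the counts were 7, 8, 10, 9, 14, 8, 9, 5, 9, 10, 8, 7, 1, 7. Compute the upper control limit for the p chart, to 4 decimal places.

p̄ = Σdᵢ / (k·n) = 112 / (14 × 100) = 0.08000
UCL = p̄ + 3·√(p̄(1−p̄)/n) = 0.08000 + 3 × √(0.08000×0.92000/100) = 0.08000 + 3 × 0.02713 = 0.16139

0.1614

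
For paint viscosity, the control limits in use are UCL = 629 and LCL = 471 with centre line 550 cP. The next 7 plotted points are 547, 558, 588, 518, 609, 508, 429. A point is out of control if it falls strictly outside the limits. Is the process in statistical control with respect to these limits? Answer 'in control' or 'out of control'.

out of control

Compare each point to [471, 629]: sample 7 = 429 < LCL.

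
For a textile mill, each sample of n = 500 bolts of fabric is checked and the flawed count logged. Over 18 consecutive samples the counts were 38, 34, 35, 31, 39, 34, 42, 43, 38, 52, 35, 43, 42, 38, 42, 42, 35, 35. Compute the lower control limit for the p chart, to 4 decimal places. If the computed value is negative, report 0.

p̄ = Σdᵢ / (k·n) = 698 / (18 × 500) = 0.07756
LCL = p̄ − 3·√(p̄(1−p̄)/n) = 0.07756 − 3 × 0.01196 = 0.04167

0.0417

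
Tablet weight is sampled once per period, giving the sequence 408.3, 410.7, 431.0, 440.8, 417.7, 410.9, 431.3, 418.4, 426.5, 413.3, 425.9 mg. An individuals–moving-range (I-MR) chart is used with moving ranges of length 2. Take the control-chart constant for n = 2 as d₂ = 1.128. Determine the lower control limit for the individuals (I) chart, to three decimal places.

X̄ = (408.3 + 410.7 + 431.0 + 440.8 + 417.7 + 410.9 + 431.3 + 418.4 + 426.5 + 413.3 + 425.9) / 11 = 421.3455
Moving ranges: 2.4, 20.3, 9.8, 23.1, 6.8, 20.4, 12.9, 8.1, 13.2, 12.6; M̄R̄ = 129.6000 / 10 = 12.9600
LCL = X̄ − 3·M̄R̄/d₂ = 421.3455 − 3 × 12.9600 / 1.128 = 386.8774

386.877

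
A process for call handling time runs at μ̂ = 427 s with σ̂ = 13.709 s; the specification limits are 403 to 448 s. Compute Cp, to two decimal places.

0.55

Cp = (USL − LSL) / (6σ̂) = (448 − 403) / (6 × 13.709) = 45.0000 / 82.2540 = 0.5471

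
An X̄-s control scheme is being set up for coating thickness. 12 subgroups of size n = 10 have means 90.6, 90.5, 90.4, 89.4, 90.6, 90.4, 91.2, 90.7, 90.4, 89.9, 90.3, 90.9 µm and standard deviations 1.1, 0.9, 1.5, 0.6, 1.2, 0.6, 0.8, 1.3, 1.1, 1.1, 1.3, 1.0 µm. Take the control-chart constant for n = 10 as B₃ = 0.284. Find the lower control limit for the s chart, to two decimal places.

0.30

s̄ = (1.1 + 0.9 + 1.5 + 0.6 + 1.2 + 0.6 + 0.8 + 1.3 + 1.1 + 1.1 + 1.3 + 1.0) / 12 = 1.0417
LCL_s = B₃·s̄ = 0.284 × 1.0417 = 0.2958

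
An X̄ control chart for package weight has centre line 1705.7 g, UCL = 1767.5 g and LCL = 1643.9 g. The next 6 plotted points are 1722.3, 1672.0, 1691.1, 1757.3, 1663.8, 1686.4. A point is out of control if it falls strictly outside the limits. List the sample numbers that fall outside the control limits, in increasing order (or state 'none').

none

All 6 points lie within [1643.9, 1767.5].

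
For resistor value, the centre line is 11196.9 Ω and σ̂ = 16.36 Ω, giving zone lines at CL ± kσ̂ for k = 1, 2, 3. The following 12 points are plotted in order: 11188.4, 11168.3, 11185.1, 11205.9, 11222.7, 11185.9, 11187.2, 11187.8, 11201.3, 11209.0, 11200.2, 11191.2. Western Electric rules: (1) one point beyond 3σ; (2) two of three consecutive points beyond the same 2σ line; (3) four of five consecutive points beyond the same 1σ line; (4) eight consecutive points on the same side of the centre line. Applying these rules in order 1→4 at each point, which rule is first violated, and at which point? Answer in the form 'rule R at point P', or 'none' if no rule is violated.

Zone of each point (C = within 1σ̂, B = 1σ̂–2σ̂, A = 2σ̂–3σ̂, * = beyond 3σ̂; sign = side of CL): 1:-C, 2:-B, 3:-C, 4:+C, 5:+B, 6:-C, 7:-C, 8:-C, 9:+C, 10:+C, 11:+C, 12:-C
No rule fires across all 12 points.

none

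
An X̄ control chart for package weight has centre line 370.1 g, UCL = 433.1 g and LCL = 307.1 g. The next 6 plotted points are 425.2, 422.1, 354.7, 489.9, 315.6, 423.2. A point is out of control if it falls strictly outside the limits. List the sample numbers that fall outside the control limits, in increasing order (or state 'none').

4

Compare each point to [307.1, 433.1]: sample 4 = 489.9 > UCL.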